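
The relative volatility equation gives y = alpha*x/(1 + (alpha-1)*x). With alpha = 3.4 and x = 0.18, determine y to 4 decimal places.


y = alpha*x / (1 + (alpha-1)*x)
y = 3.4*0.18 / (1 + (3.4-1)*0.18)
y = 0.612 / (1 + 0.432)
y = 0.612 / 1.432
y = 0.4274


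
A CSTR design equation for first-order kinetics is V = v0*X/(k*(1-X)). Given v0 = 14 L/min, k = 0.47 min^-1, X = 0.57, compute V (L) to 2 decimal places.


V = v0 * X / (k * (1 - X))
V = 14 * 0.57 / (0.47 * (1 - 0.57))
V = 7.98 / (0.47 * 0.43)
V = 7.98 / 0.2021
V = 39.49 L


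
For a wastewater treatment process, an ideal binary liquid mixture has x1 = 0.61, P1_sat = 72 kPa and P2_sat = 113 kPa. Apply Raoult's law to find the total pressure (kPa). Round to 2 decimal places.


P = x1*P1_sat + x2*P2_sat
x2 = 1 - x1 = 1 - 0.61 = 0.39
P = 0.61*72 + 0.39*113
P = 43.92 + 44.07
P = 87.99 kPa


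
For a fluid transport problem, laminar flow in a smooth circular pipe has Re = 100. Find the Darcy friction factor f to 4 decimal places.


f = 64 / Re
f = 64 / 100
f = 0.6400


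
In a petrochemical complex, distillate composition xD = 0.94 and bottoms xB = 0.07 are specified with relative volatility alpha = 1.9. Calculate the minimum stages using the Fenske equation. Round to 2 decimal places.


N_min = ln((xD*(1-xB))/(xB*(1-xD))) / ln(alpha)
Numerator inside ln: 0.8742 / 0.0042 = 208.142857
ln(208.142857) = 5.338225
ln(alpha) = ln(1.9) = 0.641854
N_min = 5.338225 / 0.641854 = 8.32


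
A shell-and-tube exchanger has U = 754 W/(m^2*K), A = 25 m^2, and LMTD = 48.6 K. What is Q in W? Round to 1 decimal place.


Q = U * A * LMTD
Q = 754 * 25 * 48.6
Q = 916110.0 W


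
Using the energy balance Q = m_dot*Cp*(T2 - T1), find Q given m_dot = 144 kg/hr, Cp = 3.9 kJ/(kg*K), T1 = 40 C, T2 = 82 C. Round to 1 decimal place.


Q = m_dot * Cp * (T2 - T1)
Q = 144 * 3.9 * (82 - 40)
Q = 144 * 3.9 * 42
Q = 23587.2 kJ/hr


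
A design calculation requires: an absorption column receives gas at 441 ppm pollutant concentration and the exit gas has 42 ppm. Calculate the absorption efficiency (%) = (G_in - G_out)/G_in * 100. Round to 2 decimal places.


Efficiency = (G_in - G_out) / G_in * 100%
Efficiency = (441 - 42) / 441 * 100
Efficiency = 399 / 441 * 100
Efficiency = 90.48%


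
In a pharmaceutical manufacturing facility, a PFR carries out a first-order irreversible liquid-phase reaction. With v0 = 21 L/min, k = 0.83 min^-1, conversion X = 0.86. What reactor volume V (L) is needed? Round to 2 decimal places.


V = (v0/k) * ln(1/(1-X))
V = (21/0.83) * ln(1/(1-0.86))
V = 25.301205 * ln(7.142857)
V = 25.301205 * 1.966113
V = 49.75 L


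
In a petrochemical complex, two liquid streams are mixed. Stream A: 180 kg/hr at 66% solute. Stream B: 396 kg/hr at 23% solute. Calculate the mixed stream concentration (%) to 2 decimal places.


Mass balance on solute: F1*x1 + F2*x2 = F3*x3
F3 = F1 + F2 = 180 + 396 = 576 kg/hr
x3 = (F1*x1 + F2*x2)/F3
x3 = (180*0.66 + 396*0.23) / 576
x3 = 36.44%


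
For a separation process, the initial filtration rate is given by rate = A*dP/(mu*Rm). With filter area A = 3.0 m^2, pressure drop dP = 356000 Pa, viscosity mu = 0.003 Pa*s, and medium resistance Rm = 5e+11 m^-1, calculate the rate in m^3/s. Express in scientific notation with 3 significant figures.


rate = A * dP / (mu * Rm)
rate = 3.0 * 356000 / (0.003 * 5e+11)
rate = 1068000.0 / 1.500e+09
rate = 7.12e-04 m^3/s


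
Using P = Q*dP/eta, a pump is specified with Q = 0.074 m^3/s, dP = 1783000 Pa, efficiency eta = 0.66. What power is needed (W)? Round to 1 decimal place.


P = Q * dP / eta
P = 0.074 * 1783000 / 0.66
P = 131942.0 / 0.66
P = 199912.1 W


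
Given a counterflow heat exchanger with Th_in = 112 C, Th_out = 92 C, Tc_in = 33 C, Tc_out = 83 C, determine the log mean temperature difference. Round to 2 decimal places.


dT1 = Th_in - Tc_out = 112 - 83 = 29
dT2 = Th_out - Tc_in = 92 - 33 = 59
LMTD = (dT1 - dT2) / ln(dT1/dT2)
LMTD = (29 - 59) / ln(29/59)
LMTD = 42.24 K


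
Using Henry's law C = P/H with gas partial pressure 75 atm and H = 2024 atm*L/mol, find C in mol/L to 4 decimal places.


C = P / H
C = 75 / 2024
C = 0.0371 mol/L


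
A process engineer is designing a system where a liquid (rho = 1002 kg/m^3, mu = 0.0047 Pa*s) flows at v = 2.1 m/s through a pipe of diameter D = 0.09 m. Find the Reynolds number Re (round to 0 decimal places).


Re = rho * v * D / mu
Re = 1002 * 2.1 * 0.09 / 0.0047
Re = 189.378 / 0.0047
Re = 40293


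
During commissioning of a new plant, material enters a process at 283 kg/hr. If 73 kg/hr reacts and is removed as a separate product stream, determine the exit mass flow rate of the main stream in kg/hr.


Steady-state mass balance on the main outlet: F_out = F_in - F_removed
F_out = 283 - 73
F_out = 210 kg/hr


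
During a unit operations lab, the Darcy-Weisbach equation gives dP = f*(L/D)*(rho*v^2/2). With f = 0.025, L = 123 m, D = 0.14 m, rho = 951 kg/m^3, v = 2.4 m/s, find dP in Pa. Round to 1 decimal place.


dP = f * (L/D) * (rho*v^2/2)
dP = 0.025 * (123/0.14) * (951*2.4^2/2)
L/D = 878.57142857
rho*v^2/2 = 951*5.76/2 = 2738.88
dP = 0.025 * 878.57142857 * 2738.88
dP = 60157.5 Pa


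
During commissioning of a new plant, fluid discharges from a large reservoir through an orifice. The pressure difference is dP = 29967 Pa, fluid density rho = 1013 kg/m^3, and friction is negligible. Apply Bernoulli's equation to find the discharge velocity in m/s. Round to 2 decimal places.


v = sqrt(2*dP/rho)
v = sqrt(2*29967/1013)
v = sqrt(59.164857)
v = 7.69 m/s


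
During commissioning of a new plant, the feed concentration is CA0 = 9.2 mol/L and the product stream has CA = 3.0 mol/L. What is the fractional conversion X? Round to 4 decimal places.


X = (CA0 - CA) / CA0
X = (9.2 - 3.0) / 9.2
X = 6.2 / 9.2
X = 0.6739


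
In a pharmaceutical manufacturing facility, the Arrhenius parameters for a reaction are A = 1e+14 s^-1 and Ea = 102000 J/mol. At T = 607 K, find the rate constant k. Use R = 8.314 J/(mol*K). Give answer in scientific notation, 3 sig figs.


k = A * exp(-Ea/(R*T))
k = 1e+14 * exp(-102000 / (8.314 * 607))
k = 1e+14 * exp(-20.211636)
k = 1.67e+05


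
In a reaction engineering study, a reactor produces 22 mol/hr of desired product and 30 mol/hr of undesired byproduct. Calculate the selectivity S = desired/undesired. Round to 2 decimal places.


S = desired product rate / undesired product rate
S = 22 / 30
S = 0.73


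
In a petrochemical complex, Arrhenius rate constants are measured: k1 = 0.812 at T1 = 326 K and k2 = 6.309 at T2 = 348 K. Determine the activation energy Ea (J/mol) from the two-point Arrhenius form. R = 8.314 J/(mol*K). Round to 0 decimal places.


Ea = R * ln(k2/k1) / (1/T1 - 1/T2)
ln(k2/k1) = ln(6.309/0.812) = 2.0502321
1/T1 - 1/T2 = 1/326 - 1/348 = 0.000193921444
Ea = 8.314 * 2.0502321 / 0.000193921444
Ea = 87900 J/mol


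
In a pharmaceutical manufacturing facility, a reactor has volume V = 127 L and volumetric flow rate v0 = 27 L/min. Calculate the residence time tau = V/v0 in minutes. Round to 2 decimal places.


tau = V / v0
tau = 127 / 27
tau = 4.70 min


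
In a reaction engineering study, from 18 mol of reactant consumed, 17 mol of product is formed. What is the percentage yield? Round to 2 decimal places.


Yield = (moles product / moles consumed) * 100%
Yield = (17 / 18) * 100
Yield = 0.9444 * 100
Yield = 94.44%


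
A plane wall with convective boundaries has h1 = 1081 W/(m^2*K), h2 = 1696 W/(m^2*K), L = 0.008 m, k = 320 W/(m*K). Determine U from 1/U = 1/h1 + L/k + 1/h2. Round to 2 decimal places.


1/U = 1/h1 + L/k + 1/h2
1/U = 1/1081 + 0.008/320 + 1/1696
1/U = 0.0009250694 + 2.5e-05 + 0.0005896226
1/U = 0.001539692
U = 649.48 W/(m^2*K)


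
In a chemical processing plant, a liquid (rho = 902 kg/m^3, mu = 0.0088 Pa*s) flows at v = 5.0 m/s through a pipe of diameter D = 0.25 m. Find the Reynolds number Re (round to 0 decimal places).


Re = rho * v * D / mu
Re = 902 * 5.0 * 0.25 / 0.0088
Re = 1127.5 / 0.0088
Re = 128125


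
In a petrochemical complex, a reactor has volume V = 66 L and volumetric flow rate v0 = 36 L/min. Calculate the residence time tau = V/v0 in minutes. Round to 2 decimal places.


tau = V / v0
tau = 66 / 36
tau = 1.83 min


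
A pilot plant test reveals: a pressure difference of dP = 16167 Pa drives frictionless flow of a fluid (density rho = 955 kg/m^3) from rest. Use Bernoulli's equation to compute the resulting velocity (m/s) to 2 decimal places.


v = sqrt(2*dP/rho)
v = sqrt(2*16167/955)
v = sqrt(33.857592)
v = 5.82 m/s


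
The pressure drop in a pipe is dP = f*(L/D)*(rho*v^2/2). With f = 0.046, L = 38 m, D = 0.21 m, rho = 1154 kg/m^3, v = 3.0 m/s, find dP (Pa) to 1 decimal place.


dP = f * (L/D) * (rho*v^2/2)
dP = 0.046 * (38/0.21) * (1154*3.0^2/2)
L/D = 180.95238095
rho*v^2/2 = 1154*9.0/2 = 5193.0
dP = 0.046 * 180.95238095 * 5193.0
dP = 43225.5 Pa


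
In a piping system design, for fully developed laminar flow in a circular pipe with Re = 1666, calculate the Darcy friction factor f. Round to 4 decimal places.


f = 64 / Re
f = 64 / 1666
f = 0.0384


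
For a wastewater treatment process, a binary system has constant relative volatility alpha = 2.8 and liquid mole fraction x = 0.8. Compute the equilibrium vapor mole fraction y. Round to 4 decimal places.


y = alpha*x / (1 + (alpha-1)*x)
y = 2.8*0.8 / (1 + (2.8-1)*0.8)
y = 2.24 / (1 + 1.44)
y = 2.24 / 2.44
y = 0.9180


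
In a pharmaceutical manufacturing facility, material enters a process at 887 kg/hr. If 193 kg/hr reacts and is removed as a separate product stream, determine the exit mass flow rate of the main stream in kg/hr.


Steady-state mass balance on the main outlet: F_out = F_in - F_removed
F_out = 887 - 193
F_out = 694 kg/hr


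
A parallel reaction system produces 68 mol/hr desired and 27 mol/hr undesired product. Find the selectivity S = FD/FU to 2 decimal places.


S = desired product rate / undesired product rate
S = 68 / 27
S = 2.52


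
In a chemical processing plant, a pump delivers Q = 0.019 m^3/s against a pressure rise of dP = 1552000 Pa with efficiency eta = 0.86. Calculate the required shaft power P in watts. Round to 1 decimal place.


P = Q * dP / eta
P = 0.019 * 1552000 / 0.86
P = 29488.0 / 0.86
P = 34288.4 W


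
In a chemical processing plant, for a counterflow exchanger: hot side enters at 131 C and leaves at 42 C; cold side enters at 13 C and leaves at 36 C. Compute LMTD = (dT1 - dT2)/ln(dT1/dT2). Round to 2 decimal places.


dT1 = Th_in - Tc_out = 131 - 36 = 95
dT2 = Th_out - Tc_in = 42 - 13 = 29
LMTD = (dT1 - dT2) / ln(dT1/dT2)
LMTD = (95 - 29) / ln(95/29)
LMTD = 55.62 K


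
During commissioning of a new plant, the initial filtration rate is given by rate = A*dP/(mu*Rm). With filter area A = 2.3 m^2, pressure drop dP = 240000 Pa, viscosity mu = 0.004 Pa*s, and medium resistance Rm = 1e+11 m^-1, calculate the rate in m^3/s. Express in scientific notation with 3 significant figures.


rate = A * dP / (mu * Rm)
rate = 2.3 * 240000 / (0.004 * 1e+11)
rate = 552000.0 / 4.000e+08
rate = 1.38e-03 m^3/s


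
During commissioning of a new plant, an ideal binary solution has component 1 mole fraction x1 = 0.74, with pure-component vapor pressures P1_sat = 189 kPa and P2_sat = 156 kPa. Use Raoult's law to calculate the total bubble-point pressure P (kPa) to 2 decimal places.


P = x1*P1_sat + x2*P2_sat
x2 = 1 - x1 = 1 - 0.74 = 0.26
P = 0.74*189 + 0.26*156
P = 139.86 + 40.56
P = 180.42 kPa


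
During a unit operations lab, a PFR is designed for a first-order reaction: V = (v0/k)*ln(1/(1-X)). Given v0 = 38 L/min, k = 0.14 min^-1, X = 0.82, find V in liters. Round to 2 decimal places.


V = (v0/k) * ln(1/(1-X))
V = (38/0.14) * ln(1/(1-0.82))
V = 271.428571 * ln(5.555556)
V = 271.428571 * 1.714799
V = 465.45 L


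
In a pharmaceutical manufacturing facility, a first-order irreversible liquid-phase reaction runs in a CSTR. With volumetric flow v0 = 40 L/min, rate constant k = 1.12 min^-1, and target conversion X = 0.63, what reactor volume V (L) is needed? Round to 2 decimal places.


V = v0 * X / (k * (1 - X))
V = 40 * 0.63 / (1.12 * (1 - 0.63))
V = 25.2 / (1.12 * 0.37)
V = 25.2 / 0.4144
V = 60.81 L


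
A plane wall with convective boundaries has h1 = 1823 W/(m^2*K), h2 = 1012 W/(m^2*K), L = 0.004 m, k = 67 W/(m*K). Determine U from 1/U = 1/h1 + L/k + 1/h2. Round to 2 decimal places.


1/U = 1/h1 + L/k + 1/h2
1/U = 1/1823 + 0.004/67 + 1/1012
1/U = 0.0005485464 + 5.97015e-05 + 0.0009881423
1/U = 0.0015963902
U = 626.41 W/(m^2*K)


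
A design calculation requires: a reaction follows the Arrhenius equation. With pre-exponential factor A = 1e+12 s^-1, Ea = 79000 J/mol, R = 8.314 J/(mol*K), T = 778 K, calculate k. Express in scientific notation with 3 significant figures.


k = A * exp(-Ea/(R*T))
k = 1e+12 * exp(-79000 / (8.314 * 778))
k = 1e+12 * exp(-12.213425)
k = 4.96e+06


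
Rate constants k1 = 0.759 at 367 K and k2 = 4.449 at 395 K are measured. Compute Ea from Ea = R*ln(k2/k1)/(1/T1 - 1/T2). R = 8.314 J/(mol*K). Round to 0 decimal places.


Ea = R * ln(k2/k1) / (1/T1 - 1/T2)
ln(k2/k1) = ln(4.449/0.759) = 1.7684329
1/T1 - 1/T2 = 1/367 - 1/395 = 0.000193150071
Ea = 8.314 * 1.7684329 / 0.000193150071
Ea = 76121 J/mol


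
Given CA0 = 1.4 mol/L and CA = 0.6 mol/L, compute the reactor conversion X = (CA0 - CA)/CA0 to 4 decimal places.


X = (CA0 - CA) / CA0
X = (1.4 - 0.6) / 1.4
X = 0.8 / 1.4
X = 0.5714


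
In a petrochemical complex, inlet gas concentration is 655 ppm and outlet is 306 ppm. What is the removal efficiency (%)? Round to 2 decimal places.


Efficiency = (G_in - G_out) / G_in * 100%
Efficiency = (655 - 306) / 655 * 100
Efficiency = 349 / 655 * 100
Efficiency = 53.28%


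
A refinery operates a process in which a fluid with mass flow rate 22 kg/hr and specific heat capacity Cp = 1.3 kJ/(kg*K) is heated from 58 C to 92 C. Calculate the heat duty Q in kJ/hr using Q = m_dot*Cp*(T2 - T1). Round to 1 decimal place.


Q = m_dot * Cp * (T2 - T1)
Q = 22 * 1.3 * (92 - 58)
Q = 22 * 1.3 * 34
Q = 972.4 kJ/hr


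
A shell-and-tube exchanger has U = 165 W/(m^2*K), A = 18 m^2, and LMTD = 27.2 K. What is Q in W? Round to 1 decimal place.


Q = U * A * LMTD
Q = 165 * 18 * 27.2
Q = 80784.0 W


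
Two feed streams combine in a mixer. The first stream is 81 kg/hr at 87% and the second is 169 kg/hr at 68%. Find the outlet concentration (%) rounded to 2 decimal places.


Mass balance on solute: F1*x1 + F2*x2 = F3*x3
F3 = F1 + F2 = 81 + 169 = 250 kg/hr
x3 = (F1*x1 + F2*x2)/F3
x3 = (81*0.87 + 169*0.68) / 250
x3 = 74.16%


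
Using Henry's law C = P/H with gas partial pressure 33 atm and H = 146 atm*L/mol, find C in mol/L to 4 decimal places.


C = P / H
C = 33 / 146
C = 0.2260 mol/L


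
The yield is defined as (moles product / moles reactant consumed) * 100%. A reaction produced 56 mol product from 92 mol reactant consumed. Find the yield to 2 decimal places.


Yield = (moles product / moles consumed) * 100%
Yield = (56 / 92) * 100
Yield = 0.6087 * 100
Yield = 60.87%


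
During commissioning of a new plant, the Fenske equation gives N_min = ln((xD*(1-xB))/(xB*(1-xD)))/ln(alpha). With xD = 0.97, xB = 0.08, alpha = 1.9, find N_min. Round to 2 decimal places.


N_min = ln((xD*(1-xB))/(xB*(1-xD))) / ln(alpha)
Numerator inside ln: 0.8924 / 0.0024 = 371.833333
ln(371.833333) = 5.918446
ln(alpha) = ln(1.9) = 0.641854
N_min = 5.918446 / 0.641854 = 9.22


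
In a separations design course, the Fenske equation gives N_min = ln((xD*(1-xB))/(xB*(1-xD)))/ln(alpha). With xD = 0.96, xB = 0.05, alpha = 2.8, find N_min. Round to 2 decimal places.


N_min = ln((xD*(1-xB))/(xB*(1-xD))) / ln(alpha)
Numerator inside ln: 0.912 / 0.002 = 456.0
ln(456.0) = 6.122493
ln(alpha) = ln(2.8) = 1.029619
N_min = 6.122493 / 1.029619 = 5.95


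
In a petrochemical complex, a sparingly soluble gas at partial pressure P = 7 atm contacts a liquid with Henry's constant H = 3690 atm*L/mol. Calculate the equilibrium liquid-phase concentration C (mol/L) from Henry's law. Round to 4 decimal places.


C = P / H
C = 7 / 3690
C = 0.0019 mol/L


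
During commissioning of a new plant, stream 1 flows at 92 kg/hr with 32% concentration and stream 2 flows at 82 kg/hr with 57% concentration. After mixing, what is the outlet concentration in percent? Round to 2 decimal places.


Mass balance on solute: F1*x1 + F2*x2 = F3*x3
F3 = F1 + F2 = 92 + 82 = 174 kg/hr
x3 = (F1*x1 + F2*x2)/F3
x3 = (92*0.32 + 82*0.57) / 174
x3 = 43.78%


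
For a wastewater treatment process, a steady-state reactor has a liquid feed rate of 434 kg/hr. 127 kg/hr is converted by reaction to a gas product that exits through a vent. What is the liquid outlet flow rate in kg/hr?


Steady-state mass balance on the main outlet: F_out = F_in - F_removed
F_out = 434 - 127
F_out = 307 kg/hr


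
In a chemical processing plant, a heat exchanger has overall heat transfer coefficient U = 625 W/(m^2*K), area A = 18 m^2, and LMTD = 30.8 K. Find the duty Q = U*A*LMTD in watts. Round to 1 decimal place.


Q = U * A * LMTD
Q = 625 * 18 * 30.8
Q = 346500.0 W


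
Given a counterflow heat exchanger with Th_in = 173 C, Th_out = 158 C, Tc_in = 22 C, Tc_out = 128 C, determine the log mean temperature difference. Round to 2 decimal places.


dT1 = Th_in - Tc_out = 173 - 128 = 45
dT2 = Th_out - Tc_in = 158 - 22 = 136
LMTD = (dT1 - dT2) / ln(dT1/dT2)
LMTD = (45 - 136) / ln(45/136)
LMTD = 82.28 K


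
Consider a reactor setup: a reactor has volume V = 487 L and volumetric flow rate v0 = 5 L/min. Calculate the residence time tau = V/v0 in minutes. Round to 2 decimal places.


tau = V / v0
tau = 487 / 5
tau = 97.40 min


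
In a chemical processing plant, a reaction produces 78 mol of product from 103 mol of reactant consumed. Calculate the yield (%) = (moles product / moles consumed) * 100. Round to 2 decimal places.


Yield = (moles product / moles consumed) * 100%
Yield = (78 / 103) * 100
Yield = 0.7573 * 100
Yield = 75.73%


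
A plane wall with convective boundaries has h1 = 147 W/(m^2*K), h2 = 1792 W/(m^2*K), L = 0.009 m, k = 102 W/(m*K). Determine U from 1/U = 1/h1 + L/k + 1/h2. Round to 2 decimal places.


1/U = 1/h1 + L/k + 1/h2
1/U = 1/147 + 0.009/102 + 1/1792
1/U = 0.0068027211 + 8.82353e-05 + 0.0005580357
1/U = 0.0074489921
U = 134.25 W/(m^2*K)


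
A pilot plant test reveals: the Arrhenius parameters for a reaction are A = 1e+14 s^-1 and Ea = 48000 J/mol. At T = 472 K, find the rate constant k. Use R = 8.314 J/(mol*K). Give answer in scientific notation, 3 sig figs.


k = A * exp(-Ea/(R*T))
k = 1e+14 * exp(-48000 / (8.314 * 472))
k = 1e+14 * exp(-12.231768)
k = 4.87e+08


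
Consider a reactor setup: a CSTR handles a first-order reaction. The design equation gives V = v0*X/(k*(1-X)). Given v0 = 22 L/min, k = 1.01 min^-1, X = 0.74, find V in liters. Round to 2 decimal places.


V = v0 * X / (k * (1 - X))
V = 22 * 0.74 / (1.01 * (1 - 0.74))
V = 16.28 / (1.01 * 0.26)
V = 16.28 / 0.2626
V = 62.00 L


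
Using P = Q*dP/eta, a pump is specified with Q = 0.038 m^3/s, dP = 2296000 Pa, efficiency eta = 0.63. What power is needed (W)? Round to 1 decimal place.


P = Q * dP / eta
P = 0.038 * 2296000 / 0.63
P = 87248.0 / 0.63
P = 138488.9 W


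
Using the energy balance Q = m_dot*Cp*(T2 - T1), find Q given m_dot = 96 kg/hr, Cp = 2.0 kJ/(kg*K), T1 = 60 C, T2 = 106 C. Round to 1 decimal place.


Q = m_dot * Cp * (T2 - T1)
Q = 96 * 2.0 * (106 - 60)
Q = 96 * 2.0 * 46
Q = 8832.0 kJ/hr


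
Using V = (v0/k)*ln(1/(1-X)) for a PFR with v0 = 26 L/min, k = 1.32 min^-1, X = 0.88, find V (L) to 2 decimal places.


V = (v0/k) * ln(1/(1-X))
V = (26/1.32) * ln(1/(1-0.88))
V = 19.69697 * ln(8.333333)
V = 19.69697 * 2.120263
V = 41.76 L


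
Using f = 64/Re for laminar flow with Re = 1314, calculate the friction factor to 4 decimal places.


f = 64 / Re
f = 64 / 1314
f = 0.0487


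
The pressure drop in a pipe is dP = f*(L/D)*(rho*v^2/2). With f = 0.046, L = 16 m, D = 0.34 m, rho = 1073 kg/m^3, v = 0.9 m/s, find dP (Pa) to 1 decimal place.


dP = f * (L/D) * (rho*v^2/2)
dP = 0.046 * (16/0.34) * (1073*0.9^2/2)
L/D = 47.05882353
rho*v^2/2 = 1073*0.81/2 = 434.565
dP = 0.046 * 47.05882353 * 434.565
dP = 940.7 Pa


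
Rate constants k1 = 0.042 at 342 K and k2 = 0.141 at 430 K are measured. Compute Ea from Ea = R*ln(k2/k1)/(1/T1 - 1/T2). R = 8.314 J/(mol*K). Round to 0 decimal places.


Ea = R * ln(k2/k1) / (1/T1 - 1/T2)
ln(k2/k1) = ln(0.141/0.042) = 1.2110903
1/T1 - 1/T2 = 1/342 - 1/430 = 0.000598395213
Ea = 8.314 * 1.2110903 / 0.000598395213
Ea = 16827 J/mol


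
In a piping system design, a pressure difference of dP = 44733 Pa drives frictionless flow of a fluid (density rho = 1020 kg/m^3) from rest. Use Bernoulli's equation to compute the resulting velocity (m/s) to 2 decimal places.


v = sqrt(2*dP/rho)
v = sqrt(2*44733/1020)
v = sqrt(87.711765)
v = 9.37 m/s


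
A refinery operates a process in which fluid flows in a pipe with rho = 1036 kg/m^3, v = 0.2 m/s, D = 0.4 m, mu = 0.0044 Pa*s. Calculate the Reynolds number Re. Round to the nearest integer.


Re = rho * v * D / mu
Re = 1036 * 0.2 * 0.4 / 0.0044
Re = 82.88 / 0.0044
Re = 18836


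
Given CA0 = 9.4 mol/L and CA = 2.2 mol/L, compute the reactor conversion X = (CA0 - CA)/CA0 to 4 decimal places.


X = (CA0 - CA) / CA0
X = (9.4 - 2.2) / 9.4
X = 7.2 / 9.4
X = 0.7660


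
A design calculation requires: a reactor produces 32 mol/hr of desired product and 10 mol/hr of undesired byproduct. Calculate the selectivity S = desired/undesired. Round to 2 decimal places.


S = desired product rate / undesired product rate
S = 32 / 10
S = 3.20


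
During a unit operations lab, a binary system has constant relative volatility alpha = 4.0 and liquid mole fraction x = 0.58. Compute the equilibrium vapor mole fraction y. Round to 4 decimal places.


y = alpha*x / (1 + (alpha-1)*x)
y = 4.0*0.58 / (1 + (4.0-1)*0.58)
y = 2.32 / (1 + 1.74)
y = 2.32 / 2.74
y = 0.8467


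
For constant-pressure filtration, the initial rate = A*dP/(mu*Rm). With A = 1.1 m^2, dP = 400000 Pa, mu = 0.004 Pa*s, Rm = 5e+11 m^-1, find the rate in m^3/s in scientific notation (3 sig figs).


rate = A * dP / (mu * Rm)
rate = 1.1 * 400000 / (0.004 * 5e+11)
rate = 440000.0 / 2.000e+09
rate = 2.20e-04 m^3/s


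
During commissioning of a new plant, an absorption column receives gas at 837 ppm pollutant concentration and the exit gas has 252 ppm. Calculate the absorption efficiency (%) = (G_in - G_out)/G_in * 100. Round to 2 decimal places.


Efficiency = (G_in - G_out) / G_in * 100%
Efficiency = (837 - 252) / 837 * 100
Efficiency = 585 / 837 * 100
Efficiency = 69.89%


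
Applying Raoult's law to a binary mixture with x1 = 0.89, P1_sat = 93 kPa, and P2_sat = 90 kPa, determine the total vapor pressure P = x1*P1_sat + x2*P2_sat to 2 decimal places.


P = x1*P1_sat + x2*P2_sat
x2 = 1 - x1 = 1 - 0.89 = 0.11
P = 0.89*93 + 0.11*90
P = 82.77 + 9.9
P = 92.67 kPa


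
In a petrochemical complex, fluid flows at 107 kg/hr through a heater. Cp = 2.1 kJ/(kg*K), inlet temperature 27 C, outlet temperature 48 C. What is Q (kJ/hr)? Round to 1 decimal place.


Q = m_dot * Cp * (T2 - T1)
Q = 107 * 2.1 * (48 - 27)
Q = 107 * 2.1 * 21
Q = 4718.7 kJ/hr


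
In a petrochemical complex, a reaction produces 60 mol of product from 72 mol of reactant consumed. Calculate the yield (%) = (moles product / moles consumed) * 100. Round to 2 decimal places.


Yield = (moles product / moles consumed) * 100%
Yield = (60 / 72) * 100
Yield = 0.8333 * 100
Yield = 83.33%


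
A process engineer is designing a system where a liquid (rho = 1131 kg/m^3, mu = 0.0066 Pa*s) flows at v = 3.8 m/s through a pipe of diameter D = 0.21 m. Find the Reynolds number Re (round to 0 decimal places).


Re = rho * v * D / mu
Re = 1131 * 3.8 * 0.21 / 0.0066
Re = 902.538 / 0.0066
Re = 136748


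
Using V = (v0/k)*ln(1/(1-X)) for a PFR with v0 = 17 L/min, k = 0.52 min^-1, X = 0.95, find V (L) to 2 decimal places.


V = (v0/k) * ln(1/(1-X))
V = (17/0.52) * ln(1/(1-0.95))
V = 32.692308 * ln(20.0)
V = 32.692308 * 2.995732
V = 97.94 L


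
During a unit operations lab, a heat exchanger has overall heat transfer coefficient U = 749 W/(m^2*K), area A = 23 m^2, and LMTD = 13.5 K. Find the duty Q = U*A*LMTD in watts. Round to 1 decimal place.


Q = U * A * LMTD
Q = 749 * 23 * 13.5
Q = 232564.5 W


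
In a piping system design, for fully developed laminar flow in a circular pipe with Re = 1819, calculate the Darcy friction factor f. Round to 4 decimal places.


f = 64 / Re
f = 64 / 1819
f = 0.0352


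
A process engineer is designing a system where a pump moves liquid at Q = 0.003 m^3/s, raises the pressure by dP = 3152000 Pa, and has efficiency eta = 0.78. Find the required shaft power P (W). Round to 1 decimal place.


P = Q * dP / eta
P = 0.003 * 3152000 / 0.78
P = 9456.0 / 0.78
P = 12123.1 W


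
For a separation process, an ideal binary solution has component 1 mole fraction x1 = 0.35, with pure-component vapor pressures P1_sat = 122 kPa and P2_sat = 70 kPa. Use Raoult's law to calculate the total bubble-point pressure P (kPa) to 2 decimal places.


P = x1*P1_sat + x2*P2_sat
x2 = 1 - x1 = 1 - 0.35 = 0.65
P = 0.35*122 + 0.65*70
P = 42.7 + 45.5
P = 88.20 kPa


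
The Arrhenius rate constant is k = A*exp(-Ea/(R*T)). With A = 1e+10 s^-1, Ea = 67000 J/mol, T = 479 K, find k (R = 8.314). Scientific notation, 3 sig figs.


k = A * exp(-Ea/(R*T))
k = 1e+10 * exp(-67000 / (8.314 * 479))
k = 1e+10 * exp(-16.824)
k = 4.94e+02


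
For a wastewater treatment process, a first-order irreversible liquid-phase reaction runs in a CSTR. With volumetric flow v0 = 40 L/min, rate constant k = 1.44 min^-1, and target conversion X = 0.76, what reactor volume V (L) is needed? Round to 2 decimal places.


V = v0 * X / (k * (1 - X))
V = 40 * 0.76 / (1.44 * (1 - 0.76))
V = 30.4 / (1.44 * 0.24)
V = 30.4 / 0.3456
V = 87.96 L


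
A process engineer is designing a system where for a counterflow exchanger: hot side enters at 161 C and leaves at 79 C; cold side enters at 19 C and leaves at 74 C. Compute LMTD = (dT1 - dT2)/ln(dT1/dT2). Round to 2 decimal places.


dT1 = Th_in - Tc_out = 161 - 74 = 87
dT2 = Th_out - Tc_in = 79 - 19 = 60
LMTD = (dT1 - dT2) / ln(dT1/dT2)
LMTD = (87 - 60) / ln(87/60)
LMTD = 72.67 K


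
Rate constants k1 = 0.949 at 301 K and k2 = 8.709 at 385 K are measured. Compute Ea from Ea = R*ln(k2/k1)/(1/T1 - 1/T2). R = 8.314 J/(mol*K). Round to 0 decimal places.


Ea = R * ln(k2/k1) / (1/T1 - 1/T2)
ln(k2/k1) = ln(8.709/0.949) = 2.2167035
1/T1 - 1/T2 = 1/301 - 1/385 = 0.000724856539
Ea = 8.314 * 2.2167035 / 0.000724856539
Ea = 25425 J/mol


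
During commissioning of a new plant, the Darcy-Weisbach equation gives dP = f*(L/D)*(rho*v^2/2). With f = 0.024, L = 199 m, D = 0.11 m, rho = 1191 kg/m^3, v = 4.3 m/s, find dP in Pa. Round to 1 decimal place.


dP = f * (L/D) * (rho*v^2/2)
dP = 0.024 * (199/0.11) * (1191*4.3^2/2)
L/D = 1809.09090909
rho*v^2/2 = 1191*18.49/2 = 11010.795
dP = 0.024 * 1809.09090909 * 11010.795
dP = 478068.7 Pa


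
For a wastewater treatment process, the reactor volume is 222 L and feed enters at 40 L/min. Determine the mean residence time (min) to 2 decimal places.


tau = V / v0
tau = 222 / 40
tau = 5.55 min


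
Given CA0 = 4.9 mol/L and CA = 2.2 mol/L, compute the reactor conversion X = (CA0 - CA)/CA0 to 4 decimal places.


X = (CA0 - CA) / CA0
X = (4.9 - 2.2) / 4.9
X = 2.7 / 4.9
X = 0.5510


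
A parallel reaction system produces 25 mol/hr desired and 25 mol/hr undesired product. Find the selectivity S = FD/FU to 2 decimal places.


S = desired product rate / undesired product rate
S = 25 / 25
S = 1.00


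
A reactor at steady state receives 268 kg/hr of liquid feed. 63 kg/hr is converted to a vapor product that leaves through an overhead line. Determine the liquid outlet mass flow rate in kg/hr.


Steady-state mass balance on the main outlet: F_out = F_in - F_removed
F_out = 268 - 63
F_out = 205 kg/hr


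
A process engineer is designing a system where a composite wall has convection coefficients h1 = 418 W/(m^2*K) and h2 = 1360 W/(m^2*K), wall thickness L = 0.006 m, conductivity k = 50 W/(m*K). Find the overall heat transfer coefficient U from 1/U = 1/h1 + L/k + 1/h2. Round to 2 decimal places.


1/U = 1/h1 + L/k + 1/h2
1/U = 1/418 + 0.006/50 + 1/1360
1/U = 0.0023923445 + 0.00012 + 0.0007352941
1/U = 0.0032476386
U = 307.92 W/(m^2*K)


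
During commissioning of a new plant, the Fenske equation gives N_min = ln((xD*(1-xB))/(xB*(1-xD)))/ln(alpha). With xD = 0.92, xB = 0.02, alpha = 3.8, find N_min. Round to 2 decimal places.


N_min = ln((xD*(1-xB))/(xB*(1-xD))) / ln(alpha)
Numerator inside ln: 0.9016 / 0.0016 = 563.5
ln(563.5) = 6.334167
ln(alpha) = ln(3.8) = 1.335001
N_min = 6.334167 / 1.335001 = 4.74


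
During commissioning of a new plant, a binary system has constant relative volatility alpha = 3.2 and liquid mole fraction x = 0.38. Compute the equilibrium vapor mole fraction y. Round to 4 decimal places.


y = alpha*x / (1 + (alpha-1)*x)
y = 3.2*0.38 / (1 + (3.2-1)*0.38)
y = 1.216 / (1 + 0.836)
y = 1.216 / 1.836
y = 0.6623


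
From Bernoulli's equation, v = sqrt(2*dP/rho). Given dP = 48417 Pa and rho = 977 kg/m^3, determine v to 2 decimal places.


v = sqrt(2*dP/rho)
v = sqrt(2*48417/977)
v = sqrt(99.113613)
v = 9.96 m/s


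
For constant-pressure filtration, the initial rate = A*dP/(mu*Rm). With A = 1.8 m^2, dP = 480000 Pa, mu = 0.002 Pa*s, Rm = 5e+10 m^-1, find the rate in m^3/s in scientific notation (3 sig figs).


rate = A * dP / (mu * Rm)
rate = 1.8 * 480000 / (0.002 * 5e+10)
rate = 864000.0 / 1.000e+08
rate = 8.64e-03 m^3/s


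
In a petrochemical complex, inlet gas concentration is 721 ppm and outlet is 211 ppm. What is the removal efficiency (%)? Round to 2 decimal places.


Efficiency = (G_in - G_out) / G_in * 100%
Efficiency = (721 - 211) / 721 * 100
Efficiency = 510 / 721 * 100
Efficiency = 70.74%


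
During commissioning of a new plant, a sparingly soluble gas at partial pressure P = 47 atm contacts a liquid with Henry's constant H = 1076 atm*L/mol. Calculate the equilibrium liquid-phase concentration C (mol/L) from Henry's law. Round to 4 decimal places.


C = P / H
C = 47 / 1076
C = 0.0437 mol/L


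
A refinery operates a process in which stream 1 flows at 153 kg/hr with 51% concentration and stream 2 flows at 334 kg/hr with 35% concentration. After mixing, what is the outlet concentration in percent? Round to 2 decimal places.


Mass balance on solute: F1*x1 + F2*x2 = F3*x3
F3 = F1 + F2 = 153 + 334 = 487 kg/hr
x3 = (F1*x1 + F2*x2)/F3
x3 = (153*0.51 + 334*0.35) / 487
x3 = 40.03%


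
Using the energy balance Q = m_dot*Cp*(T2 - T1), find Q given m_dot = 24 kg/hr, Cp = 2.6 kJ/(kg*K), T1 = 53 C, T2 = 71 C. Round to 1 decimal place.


Q = m_dot * Cp * (T2 - T1)
Q = 24 * 2.6 * (71 - 53)
Q = 24 * 2.6 * 18
Q = 1123.2 kJ/hr


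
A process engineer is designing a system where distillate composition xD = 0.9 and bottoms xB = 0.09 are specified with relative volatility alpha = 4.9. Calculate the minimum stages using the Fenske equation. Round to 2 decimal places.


N_min = ln((xD*(1-xB))/(xB*(1-xD))) / ln(alpha)
Numerator inside ln: 0.819 / 0.009 = 91.0
ln(91.0) = 4.51086
ln(alpha) = ln(4.9) = 1.589235
N_min = 4.51086 / 1.589235 = 2.84


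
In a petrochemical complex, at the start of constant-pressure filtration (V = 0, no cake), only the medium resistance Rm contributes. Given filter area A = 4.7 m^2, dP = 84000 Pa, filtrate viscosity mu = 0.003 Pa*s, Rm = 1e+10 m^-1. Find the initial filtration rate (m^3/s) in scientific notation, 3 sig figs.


rate = A * dP / (mu * Rm)
rate = 4.7 * 84000 / (0.003 * 1e+10)
rate = 394800.0 / 3.000e+07
rate = 1.32e-02 m^3/s


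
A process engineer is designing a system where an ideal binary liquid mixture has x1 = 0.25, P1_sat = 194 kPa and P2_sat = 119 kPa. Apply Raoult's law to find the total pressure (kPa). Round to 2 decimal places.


P = x1*P1_sat + x2*P2_sat
x2 = 1 - x1 = 1 - 0.25 = 0.75
P = 0.25*194 + 0.75*119
P = 48.5 + 89.25
P = 137.75 kPa


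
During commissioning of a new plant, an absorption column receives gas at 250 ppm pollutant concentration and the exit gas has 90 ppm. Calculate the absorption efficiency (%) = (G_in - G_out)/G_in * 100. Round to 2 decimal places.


Efficiency = (G_in - G_out) / G_in * 100%
Efficiency = (250 - 90) / 250 * 100
Efficiency = 160 / 250 * 100
Efficiency = 64.00%


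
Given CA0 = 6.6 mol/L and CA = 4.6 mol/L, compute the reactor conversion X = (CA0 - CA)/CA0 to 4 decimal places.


X = (CA0 - CA) / CA0
X = (6.6 - 4.6) / 6.6
X = 2.0 / 6.6
X = 0.3030


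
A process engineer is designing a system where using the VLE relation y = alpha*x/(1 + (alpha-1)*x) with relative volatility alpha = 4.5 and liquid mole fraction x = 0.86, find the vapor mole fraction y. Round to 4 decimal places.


y = alpha*x / (1 + (alpha-1)*x)
y = 4.5*0.86 / (1 + (4.5-1)*0.86)
y = 3.87 / (1 + 3.01)
y = 3.87 / 4.01
y = 0.9651


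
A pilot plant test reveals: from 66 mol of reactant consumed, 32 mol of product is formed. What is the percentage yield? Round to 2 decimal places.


Yield = (moles product / moles consumed) * 100%
Yield = (32 / 66) * 100
Yield = 0.4848 * 100
Yield = 48.48%


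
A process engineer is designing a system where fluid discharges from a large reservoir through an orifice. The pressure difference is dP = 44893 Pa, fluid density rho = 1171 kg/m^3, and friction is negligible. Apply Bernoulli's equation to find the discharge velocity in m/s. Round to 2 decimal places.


v = sqrt(2*dP/rho)
v = sqrt(2*44893/1171)
v = sqrt(76.674637)
v = 8.76 m/s


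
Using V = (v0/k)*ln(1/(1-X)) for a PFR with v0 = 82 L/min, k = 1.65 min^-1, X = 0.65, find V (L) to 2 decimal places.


V = (v0/k) * ln(1/(1-X))
V = (82/1.65) * ln(1/(1-0.65))
V = 49.69697 * ln(2.857143)
V = 49.69697 * 1.049822
V = 52.17 L


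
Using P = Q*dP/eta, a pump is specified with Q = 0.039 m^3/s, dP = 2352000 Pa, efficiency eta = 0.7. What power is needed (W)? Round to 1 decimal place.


P = Q * dP / eta
P = 0.039 * 2352000 / 0.7
P = 91728.0 / 0.7
P = 131040.0 W


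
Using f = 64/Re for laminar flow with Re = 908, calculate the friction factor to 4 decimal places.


f = 64 / Re
f = 64 / 908
f = 0.0705


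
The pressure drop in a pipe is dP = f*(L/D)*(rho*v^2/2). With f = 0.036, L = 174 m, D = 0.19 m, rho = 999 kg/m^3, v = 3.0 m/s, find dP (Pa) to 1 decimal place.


dP = f * (L/D) * (rho*v^2/2)
dP = 0.036 * (174/0.19) * (999*3.0^2/2)
L/D = 915.78947368
rho*v^2/2 = 999*9.0/2 = 4495.5
dP = 0.036 * 915.78947368 * 4495.5
dP = 148209.5 Pa


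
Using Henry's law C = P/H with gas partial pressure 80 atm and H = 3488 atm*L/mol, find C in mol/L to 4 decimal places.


C = P / H
C = 80 / 3488
C = 0.0229 mol/L


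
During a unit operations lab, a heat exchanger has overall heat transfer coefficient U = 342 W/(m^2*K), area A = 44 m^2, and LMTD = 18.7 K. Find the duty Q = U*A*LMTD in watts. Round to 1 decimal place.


Q = U * A * LMTD
Q = 342 * 44 * 18.7
Q = 281397.6 W


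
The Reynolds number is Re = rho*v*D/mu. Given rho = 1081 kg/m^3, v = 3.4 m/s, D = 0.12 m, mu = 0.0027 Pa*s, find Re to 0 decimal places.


Re = rho * v * D / mu
Re = 1081 * 3.4 * 0.12 / 0.0027
Re = 441.048 / 0.0027
Re = 163351


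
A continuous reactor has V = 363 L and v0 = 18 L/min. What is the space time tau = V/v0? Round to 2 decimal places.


tau = V / v0
tau = 363 / 18
tau = 20.17 min


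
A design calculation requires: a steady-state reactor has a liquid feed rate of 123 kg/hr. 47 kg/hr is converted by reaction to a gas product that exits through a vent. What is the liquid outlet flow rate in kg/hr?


Steady-state mass balance on the main outlet: F_out = F_in - F_removed
F_out = 123 - 47
F_out = 76 kg/hr


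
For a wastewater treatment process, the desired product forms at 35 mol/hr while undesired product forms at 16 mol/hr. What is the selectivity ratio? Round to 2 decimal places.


S = desired product rate / undesired product rate
S = 35 / 16
S = 2.19


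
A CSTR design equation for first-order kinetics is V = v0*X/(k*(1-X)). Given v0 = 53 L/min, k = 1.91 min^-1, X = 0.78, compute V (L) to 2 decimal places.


V = v0 * X / (k * (1 - X))
V = 53 * 0.78 / (1.91 * (1 - 0.78))
V = 41.34 / (1.91 * 0.22)
V = 41.34 / 0.4202
V = 98.38 L


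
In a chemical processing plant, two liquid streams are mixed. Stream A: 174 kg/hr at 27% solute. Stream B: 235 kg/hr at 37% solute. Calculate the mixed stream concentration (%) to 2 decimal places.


Mass balance on solute: F1*x1 + F2*x2 = F3*x3
F3 = F1 + F2 = 174 + 235 = 409 kg/hr
x3 = (F1*x1 + F2*x2)/F3
x3 = (174*0.27 + 235*0.37) / 409
x3 = 32.75%


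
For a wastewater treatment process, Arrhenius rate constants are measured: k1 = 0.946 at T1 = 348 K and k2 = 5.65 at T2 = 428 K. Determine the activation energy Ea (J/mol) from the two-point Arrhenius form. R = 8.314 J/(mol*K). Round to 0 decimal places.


Ea = R * ln(k2/k1) / (1/T1 - 1/T2)
ln(k2/k1) = ln(5.65/0.946) = 1.7871683
1/T1 - 1/T2 = 1/348 - 1/428 = 0.00053711462
Ea = 8.314 * 1.7871683 / 0.00053711462
Ea = 27664 J/mol


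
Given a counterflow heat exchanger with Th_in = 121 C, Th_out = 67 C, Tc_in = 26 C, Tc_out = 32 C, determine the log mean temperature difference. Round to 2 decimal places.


dT1 = Th_in - Tc_out = 121 - 32 = 89
dT2 = Th_out - Tc_in = 67 - 26 = 41
LMTD = (dT1 - dT2) / ln(dT1/dT2)
LMTD = (89 - 41) / ln(89/41)
LMTD = 61.93 K


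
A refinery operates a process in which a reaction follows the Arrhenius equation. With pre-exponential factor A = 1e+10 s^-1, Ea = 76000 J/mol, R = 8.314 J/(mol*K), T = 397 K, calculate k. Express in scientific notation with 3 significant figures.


k = A * exp(-Ea/(R*T))
k = 1e+10 * exp(-76000 / (8.314 * 397))
k = 1e+10 * exp(-23.025712)
k = 1.00e+00


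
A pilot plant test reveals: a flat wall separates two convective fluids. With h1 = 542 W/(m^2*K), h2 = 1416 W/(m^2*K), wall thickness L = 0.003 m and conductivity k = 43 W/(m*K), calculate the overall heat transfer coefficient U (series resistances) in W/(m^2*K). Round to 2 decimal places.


1/U = 1/h1 + L/k + 1/h2
1/U = 1/542 + 0.003/43 + 1/1416
1/U = 0.0018450185 + 6.97674e-05 + 0.0007062147
1/U = 0.0026210006
U = 381.53 W/(m^2*K)


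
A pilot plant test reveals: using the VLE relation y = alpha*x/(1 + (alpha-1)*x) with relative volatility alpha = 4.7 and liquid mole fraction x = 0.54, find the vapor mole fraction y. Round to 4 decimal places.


y = alpha*x / (1 + (alpha-1)*x)
y = 4.7*0.54 / (1 + (4.7-1)*0.54)
y = 2.538 / (1 + 1.998)
y = 2.538 / 2.998
y = 0.8466


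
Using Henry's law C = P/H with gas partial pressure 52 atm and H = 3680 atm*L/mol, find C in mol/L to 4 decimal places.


C = P / H
C = 52 / 3680
C = 0.0141 mol/L


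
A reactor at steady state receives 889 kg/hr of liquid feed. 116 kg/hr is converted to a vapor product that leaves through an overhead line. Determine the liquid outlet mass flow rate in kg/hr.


Steady-state mass balance on the main outlet: F_out = F_in - F_removed
F_out = 889 - 116
F_out = 773 kg/hr


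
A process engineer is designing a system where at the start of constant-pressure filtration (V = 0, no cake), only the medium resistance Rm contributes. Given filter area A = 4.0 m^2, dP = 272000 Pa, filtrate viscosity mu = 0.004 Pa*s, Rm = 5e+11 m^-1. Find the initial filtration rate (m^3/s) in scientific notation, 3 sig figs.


rate = A * dP / (mu * Rm)
rate = 4.0 * 272000 / (0.004 * 5e+11)
rate = 1088000.0 / 2.000e+09
rate = 5.44e-04 m^3/s


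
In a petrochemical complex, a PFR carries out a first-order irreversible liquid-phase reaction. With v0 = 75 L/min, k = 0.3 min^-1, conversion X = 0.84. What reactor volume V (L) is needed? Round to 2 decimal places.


V = (v0/k) * ln(1/(1-X))
V = (75/0.3) * ln(1/(1-0.84))
V = 250.0 * ln(6.25)
V = 250.0 * 1.832581
V = 458.15 L
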